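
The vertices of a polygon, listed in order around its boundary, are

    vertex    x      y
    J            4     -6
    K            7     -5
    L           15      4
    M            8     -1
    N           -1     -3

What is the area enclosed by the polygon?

Apply the shoelace (surveyor's) formula: 2A = Σ (x_i·y_{i+1} − x_{i+1}·y_i), indices taken mod 5.
Σ = (22) + (103) + (-47) + (-25) + (18) = 71
Area = |Σ|/2 = 35.5.

35.5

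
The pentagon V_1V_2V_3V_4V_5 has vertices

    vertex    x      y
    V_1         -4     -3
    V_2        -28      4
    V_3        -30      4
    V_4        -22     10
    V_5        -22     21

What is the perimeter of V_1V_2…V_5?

|V_1V_2| = √((-24)² + (7)²) = √625 = 25
|V_2V_3| = √((-2)² + (0)²) = √4 = 2
|V_3V_4| = √((8)² + (6)²) = √100 = 10
|V_4V_5| = √((0)² + (11)²) = √121 = 11
|V_5V_1| = √((18)² + (-24)²) = √900 = 30
Perimeter = 25 + 2 + 10 + 11 + 30 = 78.

78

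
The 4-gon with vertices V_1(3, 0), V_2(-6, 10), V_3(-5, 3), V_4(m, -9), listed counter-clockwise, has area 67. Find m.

0

The doubled signed area Σ (x_i y_{i+1} − x_{i+1} y_i) is linear in m.
With m=0 it equals 134; the coefficient of m is -3 (from the two edges through V_4).
So -3·m + 134 = 2·67 = 134 ⇒ m = 0.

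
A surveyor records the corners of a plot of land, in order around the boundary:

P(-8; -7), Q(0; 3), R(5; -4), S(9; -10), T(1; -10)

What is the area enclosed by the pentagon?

110

Apply the surveyor's formula: 2A = Σ (x_i·y_{i+1} − x_{i+1}·y_i), indices taken mod 5.
Cross-terms: -24, -15, -14, -80, -87  ⇒  Σ = -220
Area = |Σ|/2 = 110.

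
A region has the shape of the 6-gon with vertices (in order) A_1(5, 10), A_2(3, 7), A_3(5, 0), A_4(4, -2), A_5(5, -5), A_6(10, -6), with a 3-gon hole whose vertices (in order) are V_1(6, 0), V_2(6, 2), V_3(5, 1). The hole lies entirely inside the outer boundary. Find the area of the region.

Outer boundary:
Apply the shoelace formula: 2A = Σ (x_i·y_{i+1} − x_{i+1}·y_i), indices taken mod 6.
A_1→A_2: (5)(7) − (3)(10) = 5
A_2→A_3: (3)(0) − (5)(7) = -35
A_3→A_4: (5)(-2) − (4)(0) = -10
A_4→A_5: (4)(-5) − (5)(-2) = -10
A_5→A_6: (5)(-6) − (10)(-5) = 20
A_6→A_1: (10)(10) − (5)(-6) = 130
Σ = 100
Area = |Σ|/2 = 50.
Hole:
Apply the shoelace (surveyor's) formula: 2A = Σ (x_i·y_{i+1} − x_{i+1}·y_i), indices taken mod 3.
Σ = (12) + (-4) + (-6) = 2
Area = |Σ|/2 = 1.
Net area = 50 − 1 = 49.

49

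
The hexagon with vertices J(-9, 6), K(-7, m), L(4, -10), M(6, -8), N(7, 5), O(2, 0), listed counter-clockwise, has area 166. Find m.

The doubled signed area Σ (x_i y_{i+1} − x_{i+1} y_i) is linear in m.
With m=0 it equals 228; the coefficient of m is -13 (from the two edges through K).
So -13·m + 228 = 2·166 = 332 ⇒ m = -8.

-8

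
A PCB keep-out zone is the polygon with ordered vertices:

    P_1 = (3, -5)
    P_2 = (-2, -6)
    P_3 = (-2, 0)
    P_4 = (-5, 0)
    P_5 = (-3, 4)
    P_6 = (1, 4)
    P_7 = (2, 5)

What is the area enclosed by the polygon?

52

Cross-terms: -28, -12, 0, -20, -16, -3, -25  ⇒  Σ = -104
Area = |Σ|/2 = 52.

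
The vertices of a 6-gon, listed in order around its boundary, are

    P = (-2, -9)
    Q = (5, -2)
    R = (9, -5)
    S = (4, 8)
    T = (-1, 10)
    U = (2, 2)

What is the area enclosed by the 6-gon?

73

Σ = (49) + (-7) + (92) + (48) + (-22) + (-14) = 146
Area = |Σ|/2 = 73.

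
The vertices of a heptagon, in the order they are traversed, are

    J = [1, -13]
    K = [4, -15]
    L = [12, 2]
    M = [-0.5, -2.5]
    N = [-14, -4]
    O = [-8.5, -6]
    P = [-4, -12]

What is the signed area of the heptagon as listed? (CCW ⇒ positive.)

Σ = (37) + (188) + (-29) + (-33) + (50) + (78) + (64) = 355
Signed area = Σ/2 = 177.5 (positive ⇒ counter-clockwise traversal).

177.5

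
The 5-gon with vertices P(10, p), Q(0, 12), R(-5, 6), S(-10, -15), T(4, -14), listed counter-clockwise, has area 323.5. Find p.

-2

Write out the shoelace sum; only the two edges meeting at P involve p:
2·Area = [(4·p − 10·(-14)) + (10·12 − 0·p)] + 395
       = 4·p + 655 = 647
⇒ p = -2.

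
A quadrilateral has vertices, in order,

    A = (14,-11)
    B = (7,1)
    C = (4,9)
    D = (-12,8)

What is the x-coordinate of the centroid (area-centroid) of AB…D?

148/93

Apply the shoelace formula. First the cross-terms c_i = x_i·y_{i+1} − x_{i+1}·y_i:
  91, 59, 140, 20  ⇒  2A = 310, A = 155.
Then Σ (x_i + x_{i+1})·c_i = 1480, so x̄ = 1480 / (6·155) = 148/93.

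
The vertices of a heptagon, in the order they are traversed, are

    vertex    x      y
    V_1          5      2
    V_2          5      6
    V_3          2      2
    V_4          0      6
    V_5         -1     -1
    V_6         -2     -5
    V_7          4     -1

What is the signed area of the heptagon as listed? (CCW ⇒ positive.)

V_1→V_2: (5)(6) − (5)(2) = 20
V_2→V_3: (5)(2) − (2)(6) = -2
V_3→V_4: (2)(6) − (0)(2) = 12
V_4→V_5: (0)(-1) − (-1)(6) = 6
V_5→V_6: (-1)(-5) − (-2)(-1) = 3
V_6→V_7: (-2)(-1) − (4)(-5) = 22
V_7→V_1: (4)(2) − (5)(-1) = 13
Σ = 74
Signed area = Σ/2 = 37 (positive ⇒ counter-clockwise traversal).

37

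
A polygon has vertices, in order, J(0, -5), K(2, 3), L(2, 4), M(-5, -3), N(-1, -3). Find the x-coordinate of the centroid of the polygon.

-91/129

Apply the shoelace (surveyor's) formula. First the cross-terms c_i = x_i·y_{i+1} − x_{i+1}·y_i:
  10, 2, 14, 12, 5  ⇒  2A = 43, A = 21.5.
Then Σ (x_i + x_{i+1})·c_i = -91, so x̄ = -91 / (6·21.5) = -91/129.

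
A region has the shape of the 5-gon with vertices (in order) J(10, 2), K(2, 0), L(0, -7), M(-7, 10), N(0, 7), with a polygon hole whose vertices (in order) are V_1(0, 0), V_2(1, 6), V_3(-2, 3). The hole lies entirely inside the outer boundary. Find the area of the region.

Outer boundary:
Apply Gauss's area formula: 2A = Σ (x_i·y_{i+1} − x_{i+1}·y_i), indices taken mod 5.
Cross-terms: -4, -14, -49, -49, -70  ⇒  Σ = -186
Area = |Σ|/2 = 93.
Hole:
Apply the surveyor's formula: 2A = Σ (x_i·y_{i+1} − x_{i+1}·y_i), indices taken mod 3.
Cross-terms: 0, 15, 0  ⇒  Σ = 15
Area = |Σ|/2 = 7.5.
Net area = 93 − 7.5 = 85.5.

85.5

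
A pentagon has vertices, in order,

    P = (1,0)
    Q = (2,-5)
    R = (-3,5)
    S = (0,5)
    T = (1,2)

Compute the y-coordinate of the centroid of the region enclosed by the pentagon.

Apply the shoelace (surveyor's) formula. First the cross-terms c_i = x_i·y_{i+1} − x_{i+1}·y_i:
  -5, -5, -15, -5, -2  ⇒  2A = -32, A = -16.
Then Σ (y_i + y_{i+1})·c_i = -164, so ȳ = -164 / (6·(-16)) = 41/24.

41/24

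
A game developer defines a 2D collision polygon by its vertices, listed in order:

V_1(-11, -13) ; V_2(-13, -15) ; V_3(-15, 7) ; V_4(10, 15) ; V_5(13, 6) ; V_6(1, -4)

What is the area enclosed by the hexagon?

432.5

Apply Gauss's area formula: 2A = Σ (x_i·y_{i+1} − x_{i+1}·y_i), indices taken mod 6.
Cross-terms: -4, -316, -295, -135, -58, -57  ⇒  Σ = -865
Area = |Σ|/2 = 432.5.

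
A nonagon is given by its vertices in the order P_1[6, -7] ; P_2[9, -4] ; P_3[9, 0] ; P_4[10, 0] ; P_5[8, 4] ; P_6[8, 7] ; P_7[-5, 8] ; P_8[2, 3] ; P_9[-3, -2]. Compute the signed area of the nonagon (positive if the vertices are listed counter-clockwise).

122.5

Cross-terms: 39, 36, 0, 40, 24, 99, -31, 5, 33  ⇒  Σ = 245
Signed area = Σ/2 = 122.5 (positive ⇒ counter-clockwise traversal).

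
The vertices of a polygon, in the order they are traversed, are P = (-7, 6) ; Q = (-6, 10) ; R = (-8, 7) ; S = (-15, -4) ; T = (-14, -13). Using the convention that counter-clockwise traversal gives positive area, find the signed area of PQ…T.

Σ = (-34) + (38) + (137) + (139) + (-175) = 105
Signed area = Σ/2 = 52.5 (positive ⇒ counter-clockwise traversal).

52.5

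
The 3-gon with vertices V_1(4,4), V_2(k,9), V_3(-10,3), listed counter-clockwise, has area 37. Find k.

0

Write out the shoelace sum; only the two edges meeting at V_2 involve k:
2·Area = [(4·9 − k·4) + (k·3 − (-10)·9)] + -52
       = -1·k + 74 = 74
⇒ k = 0.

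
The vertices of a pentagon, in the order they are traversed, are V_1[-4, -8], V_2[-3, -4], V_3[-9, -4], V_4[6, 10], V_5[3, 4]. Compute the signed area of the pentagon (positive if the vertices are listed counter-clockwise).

-56

Apply the shoelace formula: 2A = Σ (x_i·y_{i+1} − x_{i+1}·y_i), indices taken mod 5.
V_1→V_2: (-4)(-4) − (-3)(-8) = -8
V_2→V_3: (-3)(-4) − (-9)(-4) = -24
V_3→V_4: (-9)(10) − (6)(-4) = -66
V_4→V_5: (6)(4) − (3)(10) = -6
V_5→V_1: (3)(-8) − (-4)(4) = -8
Σ = -112
Signed area = Σ/2 = -56 (negative ⇒ clockwise traversal).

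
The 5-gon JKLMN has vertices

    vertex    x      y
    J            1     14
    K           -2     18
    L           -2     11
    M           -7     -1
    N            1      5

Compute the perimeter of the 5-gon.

|JK| = √((-3)² + (4)²) = √25 = 5
|KL| = √((0)² + (-7)²) = √49 = 7
|LM| = √((-5)² + (-12)²) = √169 = 13
|MN| = √((8)² + (6)²) = √100 = 10
|NJ| = √((0)² + (9)²) = √81 = 9
Perimeter = 5 + 7 + 13 + 10 + 9 = 44.

44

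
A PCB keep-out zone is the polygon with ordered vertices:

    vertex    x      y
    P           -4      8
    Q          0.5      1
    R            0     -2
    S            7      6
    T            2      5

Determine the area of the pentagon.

Apply Gauss's area formula: 2A = Σ (x_i·y_{i+1} − x_{i+1}·y_i), indices taken mod 5.
Σ = (-8) + (-1) + (14) + (23) + (36) = 64
Area = |Σ|/2 = 32.

32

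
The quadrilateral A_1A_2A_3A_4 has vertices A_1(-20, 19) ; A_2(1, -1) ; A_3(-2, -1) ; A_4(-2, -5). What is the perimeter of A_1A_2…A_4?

66

|A_1A_2| = √((21)² + (-20)²) = √841 = 29
|A_2A_3| = √((-3)² + (0)²) = √9 = 3
|A_3A_4| = √((0)² + (-4)²) = √16 = 4
|A_4A_1| = √((-18)² + (24)²) = √900 = 30
Perimeter = 29 + 3 + 4 + 30 = 66.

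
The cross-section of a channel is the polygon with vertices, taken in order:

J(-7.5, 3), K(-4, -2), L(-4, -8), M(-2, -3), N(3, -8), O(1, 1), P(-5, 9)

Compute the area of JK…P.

74.75

Apply the shoelace formula: 2A = Σ (x_i·y_{i+1} − x_{i+1}·y_i), indices taken mod 7.
Σ = (27) + (24) + (-4) + (25) + (11) + (14) + (52.5) = 149.5
Area = |Σ|/2 = 74.75.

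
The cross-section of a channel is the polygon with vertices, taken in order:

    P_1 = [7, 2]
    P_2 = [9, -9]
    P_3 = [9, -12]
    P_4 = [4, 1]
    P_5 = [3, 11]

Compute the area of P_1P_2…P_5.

40.5

Apply the shoelace (surveyor's) formula: 2A = Σ (x_i·y_{i+1} − x_{i+1}·y_i), indices taken mod 5.
Cross-terms: -81, -27, 57, 41, -71  ⇒  Σ = -81
Area = |Σ|/2 = 40.5.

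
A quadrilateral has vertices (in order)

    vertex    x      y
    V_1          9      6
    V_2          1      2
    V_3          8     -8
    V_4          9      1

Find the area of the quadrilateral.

Apply the surveyor's formula: 2A = Σ (x_i·y_{i+1} − x_{i+1}·y_i), indices taken mod 4.
Cross-terms: 12, -24, 80, 45  ⇒  Σ = 113
Area = |Σ|/2 = 56.5.

56.5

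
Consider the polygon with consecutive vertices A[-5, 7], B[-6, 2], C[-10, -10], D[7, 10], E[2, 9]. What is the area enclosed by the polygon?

92

Apply the shoelace formula: 2A = Σ (x_i·y_{i+1} − x_{i+1}·y_i), indices taken mod 5.
Cross-terms: 32, 80, -30, 43, 59  ⇒  Σ = 184
Area = |Σ|/2 = 92.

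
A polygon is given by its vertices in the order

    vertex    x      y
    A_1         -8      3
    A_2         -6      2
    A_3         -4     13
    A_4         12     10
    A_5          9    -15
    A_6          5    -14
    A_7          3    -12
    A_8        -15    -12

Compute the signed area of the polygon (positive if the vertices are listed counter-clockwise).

-480

A_1→A_2: (-8)(2) − (-6)(3) = 2
A_2→A_3: (-6)(13) − (-4)(2) = -70
A_3→A_4: (-4)(10) − (12)(13) = -196
A_4→A_5: (12)(-15) − (9)(10) = -270
A_5→A_6: (9)(-14) − (5)(-15) = -51
A_6→A_7: (5)(-12) − (3)(-14) = -18
A_7→A_8: (3)(-12) − (-15)(-12) = -216
A_8→A_1: (-15)(3) − (-8)(-12) = -141
Σ = -960
Signed area = Σ/2 = -480 (negative ⇒ clockwise traversal).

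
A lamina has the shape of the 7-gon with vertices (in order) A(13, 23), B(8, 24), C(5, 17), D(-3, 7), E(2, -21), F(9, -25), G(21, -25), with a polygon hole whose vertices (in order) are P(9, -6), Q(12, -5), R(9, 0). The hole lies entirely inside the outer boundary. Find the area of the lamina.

Outer boundary:
A→B: (13)(24) − (8)(23) = 128
B→C: (8)(17) − (5)(24) = 16
C→D: (5)(7) − (-3)(17) = 86
D→E: (-3)(-21) − (2)(7) = 49
E→F: (2)(-25) − (9)(-21) = 139
F→G: (9)(-25) − (21)(-25) = 300
G→A: (21)(23) − (13)(-25) = 808
Σ = 1526
Area = |Σ|/2 = 763.
Hole:
Apply the surveyor's formula: 2A = Σ (x_i·y_{i+1} − x_{i+1}·y_i), indices taken mod 3.
Σ = (27) + (45) + (-54) = 18
Area = |Σ|/2 = 9.
Net area = 763 − 9 = 754.

754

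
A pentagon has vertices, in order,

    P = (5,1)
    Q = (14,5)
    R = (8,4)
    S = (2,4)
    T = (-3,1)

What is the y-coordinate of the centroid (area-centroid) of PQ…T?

8/3

Apply the shoelace (surveyor's) formula. First the cross-terms c_i = x_i·y_{i+1} − x_{i+1}·y_i:
  11, 16, 24, 14, -8  ⇒  2A = 57, A = 28.5.
Then Σ (y_i + y_{i+1})·c_i = 456, so ȳ = 456 / (6·28.5) = 8/3.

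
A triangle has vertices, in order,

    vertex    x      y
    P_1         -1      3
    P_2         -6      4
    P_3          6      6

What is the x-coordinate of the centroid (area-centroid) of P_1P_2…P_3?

-1/3

Apply Gauss's area formula. First the cross-terms c_i = x_i·y_{i+1} − x_{i+1}·y_i:
  14, -60, 24  ⇒  2A = -22, A = -11.
Then Σ (x_i + x_{i+1})·c_i = 22, so x̄ = 22 / (6·(-11)) = -1/3.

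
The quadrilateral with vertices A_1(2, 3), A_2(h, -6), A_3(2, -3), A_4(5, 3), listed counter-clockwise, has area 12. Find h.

1

Write out the shoelace sum; only the two edges meeting at A_2 involve h:
2·Area = [(2·(-6) − h·3) + (h·(-3) − 2·(-6))] + 30
       = -6·h + 30 = 24
⇒ h = 1.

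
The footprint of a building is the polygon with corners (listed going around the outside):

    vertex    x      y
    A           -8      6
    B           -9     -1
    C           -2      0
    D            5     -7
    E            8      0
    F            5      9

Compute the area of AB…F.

Σ = (62) + (-2) + (14) + (56) + (72) + (102) = 304
Area = |Σ|/2 = 152.

152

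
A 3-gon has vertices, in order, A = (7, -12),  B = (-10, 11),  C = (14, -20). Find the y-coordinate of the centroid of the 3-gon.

-7

Apply the shoelace (surveyor's) formula. First the cross-terms c_i = x_i·y_{i+1} − x_{i+1}·y_i:
  -43, 46, -28  ⇒  2A = -25, A = -12.5.
Then Σ (y_i + y_{i+1})·c_i = 525, so ȳ = 525 / (6·(-12.5)) = -7.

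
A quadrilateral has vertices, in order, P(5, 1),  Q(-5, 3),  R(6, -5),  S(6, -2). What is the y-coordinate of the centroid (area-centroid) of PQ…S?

Apply Gauss's area formula. First the cross-terms c_i = x_i·y_{i+1} − x_{i+1}·y_i:
  20, 7, 18, 16  ⇒  2A = 61, A = 30.5.
Then Σ (y_i + y_{i+1})·c_i = -76, so ȳ = -76 / (6·30.5) = -76/183.

-76/183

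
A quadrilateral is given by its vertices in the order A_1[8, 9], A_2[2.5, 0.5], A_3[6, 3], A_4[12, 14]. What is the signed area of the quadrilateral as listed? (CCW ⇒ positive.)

Apply Gauss's area formula: 2A = Σ (x_i·y_{i+1} − x_{i+1}·y_i), indices taken mod 4.
A_1→A_2: (8)(0.5) − (2.5)(9) = -18.5
A_2→A_3: (2.5)(3) − (6)(0.5) = 4.5
A_3→A_4: (6)(14) − (12)(3) = 48
A_4→A_1: (12)(9) − (8)(14) = -4
Σ = 30
Signed area = Σ/2 = 15 (positive ⇒ counter-clockwise traversal).

15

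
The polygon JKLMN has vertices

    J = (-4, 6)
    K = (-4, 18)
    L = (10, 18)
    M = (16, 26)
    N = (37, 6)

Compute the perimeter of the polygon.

106

|JK| = √((0)² + (12)²) = √144 = 12
|KL| = √((14)² + (0)²) = √196 = 14
|LM| = √((6)² + (8)²) = √100 = 10
|MN| = √((21)² + (-20)²) = √841 = 29
|NJ| = √((-41)² + (0)²) = √1681 = 41
Perimeter = 12 + 14 + 10 + 29 + 41 = 106.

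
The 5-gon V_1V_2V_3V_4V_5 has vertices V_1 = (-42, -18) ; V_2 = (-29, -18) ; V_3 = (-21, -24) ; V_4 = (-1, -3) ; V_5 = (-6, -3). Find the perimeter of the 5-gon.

96

|V_1V_2| = √((13)² + (0)²) = √169 = 13
|V_2V_3| = √((8)² + (-6)²) = √100 = 10
|V_3V_4| = √((20)² + (21)²) = √841 = 29
|V_4V_5| = √((-5)² + (0)²) = √25 = 5
|V_5V_1| = √((-36)² + (-15)²) = √1521 = 39
Perimeter = 13 + 10 + 29 + 5 + 39 = 96.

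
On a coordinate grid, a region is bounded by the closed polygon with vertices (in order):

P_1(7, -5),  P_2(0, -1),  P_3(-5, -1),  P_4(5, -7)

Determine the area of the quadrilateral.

Σ = (-7) + (-5) + (40) + (24) = 52
Area = |Σ|/2 = 26.

26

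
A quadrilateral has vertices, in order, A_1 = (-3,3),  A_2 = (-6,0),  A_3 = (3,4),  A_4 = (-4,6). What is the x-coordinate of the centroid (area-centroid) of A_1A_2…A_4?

Apply Gauss's area formula. First the cross-terms c_i = x_i·y_{i+1} − x_{i+1}·y_i:
  18, -24, 34, 6  ⇒  2A = 34, A = 17.
Then Σ (x_i + x_{i+1})·c_i = -166, so x̄ = -166 / (6·17) = -83/51.

-83/51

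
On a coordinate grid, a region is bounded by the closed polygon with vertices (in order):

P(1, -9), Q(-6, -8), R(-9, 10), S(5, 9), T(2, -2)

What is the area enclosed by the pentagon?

184.5

Apply the surveyor's formula: 2A = Σ (x_i·y_{i+1} − x_{i+1}·y_i), indices taken mod 5.
Σ = (-62) + (-132) + (-131) + (-28) + (-16) = -369
Area = |Σ|/2 = 184.5.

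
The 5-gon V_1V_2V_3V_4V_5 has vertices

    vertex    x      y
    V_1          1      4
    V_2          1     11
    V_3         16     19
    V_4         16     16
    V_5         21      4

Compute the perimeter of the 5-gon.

60

|V_1V_2| = √((0)² + (7)²) = √49 = 7
|V_2V_3| = √((15)² + (8)²) = √289 = 17
|V_3V_4| = √((0)² + (-3)²) = √9 = 3
|V_4V_5| = √((5)² + (-12)²) = √169 = 13
|V_5V_1| = √((-20)² + (0)²) = √400 = 20
Perimeter = 7 + 17 + 3 + 13 + 20 = 60.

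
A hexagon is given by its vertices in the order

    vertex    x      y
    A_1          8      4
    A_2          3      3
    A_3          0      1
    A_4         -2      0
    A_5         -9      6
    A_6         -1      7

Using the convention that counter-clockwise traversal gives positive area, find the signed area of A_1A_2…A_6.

Apply Gauss's area formula: 2A = Σ (x_i·y_{i+1} − x_{i+1}·y_i), indices taken mod 6.
A_1→A_2: (8)(3) − (3)(4) = 12
A_2→A_3: (3)(1) − (0)(3) = 3
A_3→A_4: (0)(0) − (-2)(1) = 2
A_4→A_5: (-2)(6) − (-9)(0) = -12
A_5→A_6: (-9)(7) − (-1)(6) = -57
A_6→A_1: (-1)(4) − (8)(7) = -60
Σ = -112
Signed area = Σ/2 = -56 (negative ⇒ clockwise traversal).

-56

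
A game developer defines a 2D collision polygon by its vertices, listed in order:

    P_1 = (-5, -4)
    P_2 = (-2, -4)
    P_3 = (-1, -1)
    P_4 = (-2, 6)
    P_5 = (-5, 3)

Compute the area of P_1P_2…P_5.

Apply the shoelace formula: 2A = Σ (x_i·y_{i+1} − x_{i+1}·y_i), indices taken mod 5.
Cross-terms: 12, -2, -8, 24, 35  ⇒  Σ = 61
Area = |Σ|/2 = 30.5.

30.5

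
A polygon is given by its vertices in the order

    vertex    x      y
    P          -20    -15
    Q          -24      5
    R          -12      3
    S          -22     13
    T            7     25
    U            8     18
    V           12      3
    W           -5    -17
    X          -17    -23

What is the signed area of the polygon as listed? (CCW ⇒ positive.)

P→Q: (-20)(5) − (-24)(-15) = -460
Q→R: (-24)(3) − (-12)(5) = -12
R→S: (-12)(13) − (-22)(3) = -90
S→T: (-22)(25) − (7)(13) = -641
T→U: (7)(18) − (8)(25) = -74
U→V: (8)(3) − (12)(18) = -192
V→W: (12)(-17) − (-5)(3) = -189
W→X: (-5)(-23) − (-17)(-17) = -174
X→P: (-17)(-15) − (-20)(-23) = -205
Σ = -2037
Signed area = Σ/2 = -1018.5 (negative ⇒ clockwise traversal).

-1018.5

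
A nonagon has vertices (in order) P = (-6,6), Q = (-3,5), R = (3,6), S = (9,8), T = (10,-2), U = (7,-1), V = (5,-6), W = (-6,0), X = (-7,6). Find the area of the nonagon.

Apply Gauss's area formula: 2A = Σ (x_i·y_{i+1} − x_{i+1}·y_i), indices taken mod 9.
P→Q: (-6)(5) − (-3)(6) = -12
Q→R: (-3)(6) − (3)(5) = -33
R→S: (3)(8) − (9)(6) = -30
S→T: (9)(-2) − (10)(8) = -98
T→U: (10)(-1) − (7)(-2) = 4
U→V: (7)(-6) − (5)(-1) = -37
V→W: (5)(0) − (-6)(-6) = -36
W→X: (-6)(6) − (-7)(0) = -36
X→P: (-7)(6) − (-6)(6) = -6
Σ = -284
Area = |Σ|/2 = 142.

142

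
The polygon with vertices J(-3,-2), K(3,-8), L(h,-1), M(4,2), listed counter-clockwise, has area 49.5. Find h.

7

Write out the shoelace sum; only the two edges meeting at L involve h:
2·Area = [(3·(-1) − h·(-8)) + (h·2 − 4·(-1))] + 28
       = 10·h + 29 = 99
⇒ h = 7.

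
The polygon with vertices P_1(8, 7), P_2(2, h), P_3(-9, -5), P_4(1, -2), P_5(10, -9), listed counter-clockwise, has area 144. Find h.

8

The doubled signed area Σ (x_i y_{i+1} − x_{i+1} y_i) is linear in h.
With h=0 it equals 152; the coefficient of h is 17 (from the two edges through P_2).
So 17·h + 152 = 2·144 = 288 ⇒ h = 8.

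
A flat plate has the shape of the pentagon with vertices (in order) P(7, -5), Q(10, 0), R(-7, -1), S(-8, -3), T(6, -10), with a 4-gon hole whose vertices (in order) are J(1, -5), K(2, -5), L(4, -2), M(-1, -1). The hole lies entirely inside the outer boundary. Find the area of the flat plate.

85

Outer boundary:
Apply the shoelace formula: 2A = Σ (x_i·y_{i+1} − x_{i+1}·y_i), indices taken mod 5.
Σ = (50) + (-10) + (13) + (98) + (40) = 191
Area = |Σ|/2 = 95.5.
Hole:
Apply the shoelace formula: 2A = Σ (x_i·y_{i+1} − x_{i+1}·y_i), indices taken mod 4.
Σ = (5) + (16) + (-6) + (6) = 21
Area = |Σ|/2 = 10.5.
Net area = 95.5 − 10.5 = 85.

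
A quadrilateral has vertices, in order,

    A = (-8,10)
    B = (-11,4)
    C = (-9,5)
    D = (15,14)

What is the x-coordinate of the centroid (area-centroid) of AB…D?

Apply the shoelace (surveyor's) formula. First the cross-terms c_i = x_i·y_{i+1} − x_{i+1}·y_i:
  78, -19, -201, 262  ⇒  2A = 120, A = 60.
Then Σ (x_i + x_{i+1})·c_i = -474, so x̄ = -474 / (6·60) = -79/60.

-79/60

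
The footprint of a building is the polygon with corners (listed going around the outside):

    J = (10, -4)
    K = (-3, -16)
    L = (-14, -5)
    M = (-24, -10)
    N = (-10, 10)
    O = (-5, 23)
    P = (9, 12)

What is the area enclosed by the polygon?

Apply the surveyor's formula: 2A = Σ (x_i·y_{i+1} − x_{i+1}·y_i), indices taken mod 7.
Σ = (-172) + (-209) + (20) + (-340) + (-180) + (-267) + (-156) = -1304
Area = |Σ|/2 = 652.

652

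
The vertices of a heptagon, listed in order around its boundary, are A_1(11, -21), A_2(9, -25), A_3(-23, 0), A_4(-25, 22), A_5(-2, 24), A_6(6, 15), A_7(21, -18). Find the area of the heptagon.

Σ = (-86) + (-575) + (-506) + (-556) + (-174) + (-423) + (-243) = -2563
Area = |Σ|/2 = 1281.5.

1281.5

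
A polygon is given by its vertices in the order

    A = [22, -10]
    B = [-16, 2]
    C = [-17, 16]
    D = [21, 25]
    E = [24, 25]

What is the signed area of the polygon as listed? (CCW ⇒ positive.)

Apply the shoelace formula: 2A = Σ (x_i·y_{i+1} − x_{i+1}·y_i), indices taken mod 5.
Cross-terms: -116, -222, -761, -75, -790  ⇒  Σ = -1964
Signed area = Σ/2 = -982 (negative ⇒ clockwise traversal).

-982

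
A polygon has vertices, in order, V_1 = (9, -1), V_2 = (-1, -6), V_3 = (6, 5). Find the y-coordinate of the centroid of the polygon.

-2/3

Apply the shoelace formula. First the cross-terms c_i = x_i·y_{i+1} − x_{i+1}·y_i:
  -55, 31, -51  ⇒  2A = -75, A = -37.5.
Then Σ (y_i + y_{i+1})·c_i = 150, so ȳ = 150 / (6·(-37.5)) = -2/3.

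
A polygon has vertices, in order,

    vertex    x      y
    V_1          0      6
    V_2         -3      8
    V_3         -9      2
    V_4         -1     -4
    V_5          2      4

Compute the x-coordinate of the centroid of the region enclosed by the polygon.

Apply the surveyor's formula. First the cross-terms c_i = x_i·y_{i+1} − x_{i+1}·y_i:
  18, 66, 38, 4, 12  ⇒  2A = 138, A = 69.
Then Σ (x_i + x_{i+1})·c_i = -1198, so x̄ = -1198 / (6·69) = -599/207.

-599/207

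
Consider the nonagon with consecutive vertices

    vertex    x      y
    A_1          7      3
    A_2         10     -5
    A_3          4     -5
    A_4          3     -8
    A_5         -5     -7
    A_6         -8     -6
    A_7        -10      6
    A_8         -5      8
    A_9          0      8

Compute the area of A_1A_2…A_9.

Apply Gauss's area formula: 2A = Σ (x_i·y_{i+1} − x_{i+1}·y_i), indices taken mod 9.
A_1→A_2: (7)(-5) − (10)(3) = -65
A_2→A_3: (10)(-5) − (4)(-5) = -30
A_3→A_4: (4)(-8) − (3)(-5) = -17
A_4→A_5: (3)(-7) − (-5)(-8) = -61
A_5→A_6: (-5)(-6) − (-8)(-7) = -26
A_6→A_7: (-8)(6) − (-10)(-6) = -108
A_7→A_8: (-10)(8) − (-5)(6) = -50
A_8→A_9: (-5)(8) − (0)(8) = -40
A_9→A_1: (0)(3) − (7)(8) = -56
Σ = -453
Area = |Σ|/2 = 226.5.

226.5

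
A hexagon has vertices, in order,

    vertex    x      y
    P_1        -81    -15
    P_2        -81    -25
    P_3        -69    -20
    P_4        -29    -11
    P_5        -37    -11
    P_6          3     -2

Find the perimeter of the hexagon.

|P_1P_2| = √((0)² + (-10)²) = √100 = 10
|P_2P_3| = √((12)² + (5)²) = √169 = 13
|P_3P_4| = √((40)² + (9)²) = √1681 = 41
|P_4P_5| = √((-8)² + (0)²) = √64 = 8
|P_5P_6| = √((40)² + (9)²) = √1681 = 41
|P_6P_1| = √((-84)² + (-13)²) = √7225 = 85
Perimeter = 10 + 13 + 41 + 8 + 41 + 85 = 198.

198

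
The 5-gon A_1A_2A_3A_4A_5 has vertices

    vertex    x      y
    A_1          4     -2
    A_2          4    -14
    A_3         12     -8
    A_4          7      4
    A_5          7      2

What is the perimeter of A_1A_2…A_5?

|A_1A_2| = √((0)² + (-12)²) = √144 = 12
|A_2A_3| = √((8)² + (6)²) = √100 = 10
|A_3A_4| = √((-5)² + (12)²) = √169 = 13
|A_4A_5| = √((0)² + (-2)²) = √4 = 2
|A_5A_1| = √((-3)² + (-4)²) = √25 = 5
Perimeter = 12 + 10 + 13 + 2 + 5 = 42.

42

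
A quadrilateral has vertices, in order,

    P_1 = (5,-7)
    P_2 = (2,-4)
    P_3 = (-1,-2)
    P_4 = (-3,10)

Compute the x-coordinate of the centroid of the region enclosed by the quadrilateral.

44/177

Apply the shoelace (surveyor's) formula. First the cross-terms c_i = x_i·y_{i+1} − x_{i+1}·y_i:
  -6, -8, -16, -29  ⇒  2A = -59, A = -29.5.
Then Σ (x_i + x_{i+1})·c_i = -44, so x̄ = -44 / (6·(-29.5)) = 44/177.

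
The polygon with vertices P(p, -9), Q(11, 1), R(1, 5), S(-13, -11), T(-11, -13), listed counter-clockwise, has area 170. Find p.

-1

The doubled signed area Σ (x_i y_{i+1} − x_{i+1} y_i) is linear in p.
With p=0 it equals 354; the coefficient of p is 14 (from the two edges through P).
So 14·p + 354 = 2·170 = 340 ⇒ p = -1.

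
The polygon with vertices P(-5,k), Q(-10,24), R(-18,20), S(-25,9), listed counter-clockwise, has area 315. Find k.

Write out the shoelace sum; only the two edges meeting at P involve k:
2·Area = [((-25)·k − (-5)·9) + ((-5)·24 − (-10)·k)] + 570
       = -15·k + 495 = 630
⇒ k = -9.

-9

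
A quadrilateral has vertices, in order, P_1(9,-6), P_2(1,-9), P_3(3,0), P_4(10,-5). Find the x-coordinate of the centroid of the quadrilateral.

Apply the shoelace (surveyor's) formula. First the cross-terms c_i = x_i·y_{i+1} − x_{i+1}·y_i:
  -75, 27, -15, -15  ⇒  2A = -78, A = -39.
Then Σ (x_i + x_{i+1})·c_i = -1122, so x̄ = -1122 / (6·(-39)) = 187/39.

187/39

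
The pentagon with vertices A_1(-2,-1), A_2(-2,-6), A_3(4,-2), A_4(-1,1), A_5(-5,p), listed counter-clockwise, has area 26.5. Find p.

The doubled signed area Σ (x_i y_{i+1} − x_{i+1} y_i) is linear in p.
With p=0 it equals 50; the coefficient of p is 1 (from the two edges through A_5).
So 1·p + 50 = 2·26.5 = 53 ⇒ p = 3.

3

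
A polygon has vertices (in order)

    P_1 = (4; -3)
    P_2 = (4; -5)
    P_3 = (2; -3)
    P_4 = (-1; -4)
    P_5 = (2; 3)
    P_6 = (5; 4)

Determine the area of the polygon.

Apply the shoelace formula: 2A = Σ (x_i·y_{i+1} − x_{i+1}·y_i), indices taken mod 6.
Σ = (-8) + (-2) + (-11) + (5) + (-7) + (-31) = -54
Area = |Σ|/2 = 27.

27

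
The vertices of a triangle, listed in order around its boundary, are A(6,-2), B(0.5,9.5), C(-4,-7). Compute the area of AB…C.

Σ = (58) + (34.5) + (50) = 142.5
Area = |Σ|/2 = 71.25.

71.25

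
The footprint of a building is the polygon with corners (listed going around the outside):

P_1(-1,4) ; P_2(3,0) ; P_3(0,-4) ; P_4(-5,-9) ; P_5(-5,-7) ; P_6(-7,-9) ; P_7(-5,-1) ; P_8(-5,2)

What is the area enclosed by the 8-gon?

64.5

Apply Gauss's area formula: 2A = Σ (x_i·y_{i+1} − x_{i+1}·y_i), indices taken mod 8.
Σ = (-12) + (-12) + (-20) + (-10) + (-4) + (-38) + (-15) + (-18) = -129
Area = |Σ|/2 = 64.5.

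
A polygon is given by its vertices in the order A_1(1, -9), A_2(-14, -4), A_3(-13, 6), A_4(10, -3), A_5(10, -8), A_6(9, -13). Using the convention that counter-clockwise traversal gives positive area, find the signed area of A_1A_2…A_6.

A_1→A_2: (1)(-4) − (-14)(-9) = -130
A_2→A_3: (-14)(6) − (-13)(-4) = -136
A_3→A_4: (-13)(-3) − (10)(6) = -21
A_4→A_5: (10)(-8) − (10)(-3) = -50
A_5→A_6: (10)(-13) − (9)(-8) = -58
A_6→A_1: (9)(-9) − (1)(-13) = -68
Σ = -463
Signed area = Σ/2 = -231.5 (negative ⇒ clockwise traversal).

-231.5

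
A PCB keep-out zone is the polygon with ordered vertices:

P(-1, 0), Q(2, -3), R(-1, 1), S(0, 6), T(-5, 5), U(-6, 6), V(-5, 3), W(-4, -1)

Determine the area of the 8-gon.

27

P→Q: (-1)(-3) − (2)(0) = 3
Q→R: (2)(1) − (-1)(-3) = -1
R→S: (-1)(6) − (0)(1) = -6
S→T: (0)(5) − (-5)(6) = 30
T→U: (-5)(6) − (-6)(5) = 0
U→V: (-6)(3) − (-5)(6) = 12
V→W: (-5)(-1) − (-4)(3) = 17
W→P: (-4)(0) − (-1)(-1) = -1
Σ = 54
Area = |Σ|/2 = 27.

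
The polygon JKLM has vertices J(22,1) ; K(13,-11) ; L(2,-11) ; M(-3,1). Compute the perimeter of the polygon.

|JK| = √((-9)² + (-12)²) = √225 = 15
|KL| = √((-11)² + (0)²) = √121 = 11
|LM| = √((-5)² + (12)²) = √169 = 13
|MJ| = √((25)² + (0)²) = √625 = 25
Perimeter = 15 + 11 + 13 + 25 = 64.

64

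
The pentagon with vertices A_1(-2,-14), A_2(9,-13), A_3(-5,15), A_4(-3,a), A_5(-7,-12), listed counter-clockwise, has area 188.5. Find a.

The doubled signed area Σ (x_i y_{i+1} − x_{i+1} y_i) is linear in a.
With a=0 it equals 377; the coefficient of a is 2 (from the two edges through A_4).
So 2·a + 377 = 2·188.5 = 377 ⇒ a = 0.

0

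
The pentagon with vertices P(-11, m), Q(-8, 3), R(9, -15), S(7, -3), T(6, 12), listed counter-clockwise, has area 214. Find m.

4

The doubled signed area Σ (x_i y_{i+1} − x_{i+1} y_i) is linear in m.
With m=0 it equals 372; the coefficient of m is 14 (from the two edges through P).
So 14·m + 372 = 2·214 = 428 ⇒ m = 4.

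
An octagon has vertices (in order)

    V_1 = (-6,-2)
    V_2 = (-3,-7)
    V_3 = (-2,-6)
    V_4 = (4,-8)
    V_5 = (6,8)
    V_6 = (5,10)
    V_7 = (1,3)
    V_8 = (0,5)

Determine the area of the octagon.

110

Apply the shoelace formula: 2A = Σ (x_i·y_{i+1} − x_{i+1}·y_i), indices taken mod 8.
Σ = (36) + (4) + (40) + (80) + (20) + (5) + (5) + (30) = 220
Area = |Σ|/2 = 110.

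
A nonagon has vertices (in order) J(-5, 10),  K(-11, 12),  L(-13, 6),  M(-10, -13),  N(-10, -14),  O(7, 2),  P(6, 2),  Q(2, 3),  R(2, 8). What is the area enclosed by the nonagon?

271.5

Σ = (50) + (90) + (229) + (10) + (78) + (2) + (14) + (10) + (60) = 543
Area = |Σ|/2 = 271.5.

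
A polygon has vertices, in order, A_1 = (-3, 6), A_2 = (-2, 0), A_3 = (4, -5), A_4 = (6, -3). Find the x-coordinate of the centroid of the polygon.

221/201

Apply the surveyor's formula. First the cross-terms c_i = x_i·y_{i+1} − x_{i+1}·y_i:
  12, 10, 18, 27  ⇒  2A = 67, A = 33.5.
Then Σ (x_i + x_{i+1})·c_i = 221, so x̄ = 221 / (6·33.5) = 221/201.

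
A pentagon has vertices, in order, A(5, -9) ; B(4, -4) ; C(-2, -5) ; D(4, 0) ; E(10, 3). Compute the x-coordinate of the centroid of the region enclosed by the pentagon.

1279/255

Apply Gauss's area formula. First the cross-terms c_i = x_i·y_{i+1} − x_{i+1}·y_i:
  16, -28, 20, 12, -105  ⇒  2A = -85, A = -42.5.
Then Σ (x_i + x_{i+1})·c_i = -1279, so x̄ = -1279 / (6·(-42.5)) = 1279/255.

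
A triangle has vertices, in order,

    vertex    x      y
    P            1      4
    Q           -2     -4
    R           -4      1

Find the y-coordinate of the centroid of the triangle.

1/3

Apply the surveyor's formula. First the cross-terms c_i = x_i·y_{i+1} − x_{i+1}·y_i:
  4, -18, -17  ⇒  2A = -31, A = -15.5.
Then Σ (y_i + y_{i+1})·c_i = -31, so ȳ = -31 / (6·(-15.5)) = 1/3.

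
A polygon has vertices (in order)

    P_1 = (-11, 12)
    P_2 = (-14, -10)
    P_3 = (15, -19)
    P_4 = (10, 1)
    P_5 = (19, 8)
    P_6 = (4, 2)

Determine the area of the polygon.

Apply the surveyor's formula: 2A = Σ (x_i·y_{i+1} − x_{i+1}·y_i), indices taken mod 6.
P_1→P_2: (-11)(-10) − (-14)(12) = 278
P_2→P_3: (-14)(-19) − (15)(-10) = 416
P_3→P_4: (15)(1) − (10)(-19) = 205
P_4→P_5: (10)(8) − (19)(1) = 61
P_5→P_6: (19)(2) − (4)(8) = 6
P_6→P_1: (4)(12) − (-11)(2) = 70
Σ = 1036
Area = |Σ|/2 = 518.

518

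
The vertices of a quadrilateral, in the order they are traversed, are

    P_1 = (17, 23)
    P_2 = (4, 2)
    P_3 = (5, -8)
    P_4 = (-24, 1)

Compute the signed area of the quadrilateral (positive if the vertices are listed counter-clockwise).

Apply the surveyor's formula: 2A = Σ (x_i·y_{i+1} − x_{i+1}·y_i), indices taken mod 4.
Σ = (-58) + (-42) + (-187) + (-569) = -856
Signed area = Σ/2 = -428 (negative ⇒ clockwise traversal).

-428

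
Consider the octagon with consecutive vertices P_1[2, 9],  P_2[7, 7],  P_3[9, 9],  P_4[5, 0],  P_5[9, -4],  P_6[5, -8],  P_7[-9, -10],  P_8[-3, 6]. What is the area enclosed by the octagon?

Apply the shoelace (surveyor's) formula: 2A = Σ (x_i·y_{i+1} − x_{i+1}·y_i), indices taken mod 8.
P_1→P_2: (2)(7) − (7)(9) = -49
P_2→P_3: (7)(9) − (9)(7) = 0
P_3→P_4: (9)(0) − (5)(9) = -45
P_4→P_5: (5)(-4) − (9)(0) = -20
P_5→P_6: (9)(-8) − (5)(-4) = -52
P_6→P_7: (5)(-10) − (-9)(-8) = -122
P_7→P_8: (-9)(6) − (-3)(-10) = -84
P_8→P_1: (-3)(9) − (2)(6) = -39
Σ = -411
Area = |Σ|/2 = 205.5.

205.5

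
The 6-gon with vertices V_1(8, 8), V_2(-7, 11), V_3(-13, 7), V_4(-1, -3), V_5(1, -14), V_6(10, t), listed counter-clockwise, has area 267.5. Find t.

-2

The doubled signed area Σ (x_i y_{i+1} − x_{i+1} y_i) is linear in t.
With t=0 it equals 521; the coefficient of t is -7 (from the two edges through V_6).
So -7·t + 521 = 2·267.5 = 535 ⇒ t = -2.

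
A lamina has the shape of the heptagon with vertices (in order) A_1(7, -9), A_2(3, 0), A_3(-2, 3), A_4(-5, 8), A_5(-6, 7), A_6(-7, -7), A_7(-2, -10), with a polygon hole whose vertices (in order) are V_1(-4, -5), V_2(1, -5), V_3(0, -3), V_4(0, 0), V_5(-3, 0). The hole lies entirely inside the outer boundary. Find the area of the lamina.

123

Outer boundary:
Σ = (27) + (9) + (-1) + (13) + (91) + (56) + (88) = 283
Area = |Σ|/2 = 141.5.
Hole:
Apply Gauss's area formula: 2A = Σ (x_i·y_{i+1} − x_{i+1}·y_i), indices taken mod 5.
V_1→V_2: (-4)(-5) − (1)(-5) = 25
V_2→V_3: (1)(-3) − (0)(-5) = -3
V_3→V_4: (0)(0) − (0)(-3) = 0
V_4→V_5: (0)(0) − (-3)(0) = 0
V_5→V_1: (-3)(-5) − (-4)(0) = 15
Σ = 37
Area = |Σ|/2 = 18.5.
Net area = 141.5 − 18.5 = 123.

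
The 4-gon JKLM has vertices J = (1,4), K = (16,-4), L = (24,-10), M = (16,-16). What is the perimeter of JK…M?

62

|JK| = √((15)² + (-8)²) = √289 = 17
|KL| = √((8)² + (-6)²) = √100 = 10
|LM| = √((-8)² + (-6)²) = √100 = 10
|MJ| = √((-15)² + (20)²) = √625 = 25
Perimeter = 17 + 10 + 10 + 25 = 62.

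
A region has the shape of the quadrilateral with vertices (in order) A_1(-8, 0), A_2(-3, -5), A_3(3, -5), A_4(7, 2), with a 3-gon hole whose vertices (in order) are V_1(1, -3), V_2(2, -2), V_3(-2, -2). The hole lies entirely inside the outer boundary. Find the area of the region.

Outer boundary:
Apply the shoelace (surveyor's) formula: 2A = Σ (x_i·y_{i+1} − x_{i+1}·y_i), indices taken mod 4.
A_1→A_2: (-8)(-5) − (-3)(0) = 40
A_2→A_3: (-3)(-5) − (3)(-5) = 30
A_3→A_4: (3)(2) − (7)(-5) = 41
A_4→A_1: (7)(0) − (-8)(2) = 16
Σ = 127
Area = |Σ|/2 = 63.5.
Hole:
V_1→V_2: (1)(-2) − (2)(-3) = 4
V_2→V_3: (2)(-2) − (-2)(-2) = -8
V_3→V_1: (-2)(-3) − (1)(-2) = 8
Σ = 4
Area = |Σ|/2 = 2.
Net area = 63.5 − 2 = 61.5.

61.5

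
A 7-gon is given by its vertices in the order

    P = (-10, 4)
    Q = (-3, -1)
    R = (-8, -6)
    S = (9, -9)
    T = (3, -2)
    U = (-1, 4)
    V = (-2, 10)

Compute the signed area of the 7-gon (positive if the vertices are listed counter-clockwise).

Cross-terms: 22, 10, 126, 9, 10, -2, 92  ⇒  Σ = 267
Signed area = Σ/2 = 133.5 (positive ⇒ counter-clockwise traversal).

133.5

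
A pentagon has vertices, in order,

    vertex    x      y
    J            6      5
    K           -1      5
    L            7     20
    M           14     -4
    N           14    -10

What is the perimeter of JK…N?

|JK| = √((-7)² + (0)²) = √49 = 7
|KL| = √((8)² + (15)²) = √289 = 17
|LM| = √((7)² + (-24)²) = √625 = 25
|MN| = √((0)² + (-6)²) = √36 = 6
|NJ| = √((-8)² + (15)²) = √289 = 17
Perimeter = 7 + 17 + 25 + 6 + 17 = 72.

72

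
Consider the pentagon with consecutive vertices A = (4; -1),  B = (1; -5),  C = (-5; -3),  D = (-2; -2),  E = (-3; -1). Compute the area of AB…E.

Apply the shoelace (surveyor's) formula: 2A = Σ (x_i·y_{i+1} − x_{i+1}·y_i), indices taken mod 5.
A→B: (4)(-5) − (1)(-1) = -19
B→C: (1)(-3) − (-5)(-5) = -28
C→D: (-5)(-2) − (-2)(-3) = 4
D→E: (-2)(-1) − (-3)(-2) = -4
E→A: (-3)(-1) − (4)(-1) = 7
Σ = -40
Area = |Σ|/2 = 20.

20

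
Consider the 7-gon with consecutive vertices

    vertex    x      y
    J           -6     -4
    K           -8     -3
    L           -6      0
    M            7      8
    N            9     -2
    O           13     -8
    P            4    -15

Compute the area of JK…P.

240.5

Apply the surveyor's formula: 2A = Σ (x_i·y_{i+1} − x_{i+1}·y_i), indices taken mod 7.
Σ = (-14) + (-18) + (-48) + (-86) + (-46) + (-163) + (-106) = -481
Area = |Σ|/2 = 240.5.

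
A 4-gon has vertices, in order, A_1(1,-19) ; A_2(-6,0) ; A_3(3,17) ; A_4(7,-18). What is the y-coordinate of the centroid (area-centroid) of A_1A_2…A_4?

Apply the surveyor's formula. First the cross-terms c_i = x_i·y_{i+1} − x_{i+1}·y_i:
  -114, -102, -173, -115  ⇒  2A = -504, A = -252.
Then Σ (y_i + y_{i+1})·c_i = 4860, so ȳ = 4860 / (6·(-252)) = -45/14.

-45/14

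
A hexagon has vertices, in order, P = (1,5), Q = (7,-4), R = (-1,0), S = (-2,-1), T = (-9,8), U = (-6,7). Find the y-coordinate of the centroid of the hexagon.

124/51

Apply Gauss's area formula. First the cross-terms c_i = x_i·y_{i+1} − x_{i+1}·y_i:
  -39, -4, 1, -25, -15, -37  ⇒  2A = -119, A = -59.5.
Then Σ (y_i + y_{i+1})·c_i = -868, so ȳ = -868 / (6·(-59.5)) = 124/51.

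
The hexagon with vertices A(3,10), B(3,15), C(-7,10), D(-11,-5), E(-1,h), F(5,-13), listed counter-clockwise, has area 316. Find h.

Write out the shoelace sum; only the two edges meeting at E involve h:
2·Area = [((-11)·h − (-1)·(-5)) + ((-1)·(-13) − 5·h)] + 384
       = -16·h + 392 = 632
⇒ h = -15.

-15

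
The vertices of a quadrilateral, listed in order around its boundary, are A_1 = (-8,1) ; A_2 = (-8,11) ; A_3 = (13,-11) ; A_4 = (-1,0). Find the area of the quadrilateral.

73.5

Apply Gauss's area formula: 2A = Σ (x_i·y_{i+1} − x_{i+1}·y_i), indices taken mod 4.
A_1→A_2: (-8)(11) − (-8)(1) = -80
A_2→A_3: (-8)(-11) − (13)(11) = -55
A_3→A_4: (13)(0) − (-1)(-11) = -11
A_4→A_1: (-1)(1) − (-8)(0) = -1
Σ = -147
Area = |Σ|/2 = 73.5.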